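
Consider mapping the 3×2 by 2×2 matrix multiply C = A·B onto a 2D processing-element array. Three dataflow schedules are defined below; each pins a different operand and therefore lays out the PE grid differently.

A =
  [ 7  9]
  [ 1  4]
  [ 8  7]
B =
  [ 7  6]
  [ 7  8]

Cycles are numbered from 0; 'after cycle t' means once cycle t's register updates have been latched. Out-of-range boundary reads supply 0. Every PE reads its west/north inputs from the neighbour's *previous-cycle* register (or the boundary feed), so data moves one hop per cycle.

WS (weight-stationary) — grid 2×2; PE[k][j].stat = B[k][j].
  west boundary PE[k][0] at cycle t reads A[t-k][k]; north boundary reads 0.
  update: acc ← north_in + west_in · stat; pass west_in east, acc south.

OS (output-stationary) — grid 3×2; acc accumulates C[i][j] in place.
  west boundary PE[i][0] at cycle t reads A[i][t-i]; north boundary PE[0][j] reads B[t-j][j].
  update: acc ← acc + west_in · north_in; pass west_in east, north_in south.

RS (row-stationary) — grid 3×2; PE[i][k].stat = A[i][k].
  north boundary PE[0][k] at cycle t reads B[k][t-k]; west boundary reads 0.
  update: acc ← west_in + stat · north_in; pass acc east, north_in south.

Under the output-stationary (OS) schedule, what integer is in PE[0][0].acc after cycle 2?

Tracing OS — 3×2 array, target PE[0][0]:
  @0  [0,0]  acc 49  |  →7  ↓7
  @1  [0,0]  acc 112  |  →9  ↓7
  @2  [0,0]  acc 112  |  →0  ↓0

PE[0][0].acc = 112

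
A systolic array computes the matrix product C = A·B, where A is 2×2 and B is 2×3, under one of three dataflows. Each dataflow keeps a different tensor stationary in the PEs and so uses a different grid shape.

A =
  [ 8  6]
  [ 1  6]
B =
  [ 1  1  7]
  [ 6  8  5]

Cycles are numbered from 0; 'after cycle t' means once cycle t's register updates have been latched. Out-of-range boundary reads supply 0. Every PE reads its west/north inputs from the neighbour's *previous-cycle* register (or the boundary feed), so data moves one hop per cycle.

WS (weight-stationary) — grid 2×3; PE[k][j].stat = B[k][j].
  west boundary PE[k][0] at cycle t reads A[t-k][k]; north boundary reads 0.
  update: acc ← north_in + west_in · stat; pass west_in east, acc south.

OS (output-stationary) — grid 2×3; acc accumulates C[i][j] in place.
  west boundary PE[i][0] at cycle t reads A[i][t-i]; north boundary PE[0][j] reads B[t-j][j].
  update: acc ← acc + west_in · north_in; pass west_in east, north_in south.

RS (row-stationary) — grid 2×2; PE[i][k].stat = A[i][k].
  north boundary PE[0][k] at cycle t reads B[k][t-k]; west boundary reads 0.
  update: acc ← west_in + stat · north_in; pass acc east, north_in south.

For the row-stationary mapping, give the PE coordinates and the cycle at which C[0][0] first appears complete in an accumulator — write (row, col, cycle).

(row, col, cycle) = (0, 1, 1)

RS — PE[0][1] is where C[0][0] collects:
  step 0 · PE0,1: acc=0; fwd→0 fwd↓0
  step 1 · PE0,1: acc=44; fwd→44 fwd↓6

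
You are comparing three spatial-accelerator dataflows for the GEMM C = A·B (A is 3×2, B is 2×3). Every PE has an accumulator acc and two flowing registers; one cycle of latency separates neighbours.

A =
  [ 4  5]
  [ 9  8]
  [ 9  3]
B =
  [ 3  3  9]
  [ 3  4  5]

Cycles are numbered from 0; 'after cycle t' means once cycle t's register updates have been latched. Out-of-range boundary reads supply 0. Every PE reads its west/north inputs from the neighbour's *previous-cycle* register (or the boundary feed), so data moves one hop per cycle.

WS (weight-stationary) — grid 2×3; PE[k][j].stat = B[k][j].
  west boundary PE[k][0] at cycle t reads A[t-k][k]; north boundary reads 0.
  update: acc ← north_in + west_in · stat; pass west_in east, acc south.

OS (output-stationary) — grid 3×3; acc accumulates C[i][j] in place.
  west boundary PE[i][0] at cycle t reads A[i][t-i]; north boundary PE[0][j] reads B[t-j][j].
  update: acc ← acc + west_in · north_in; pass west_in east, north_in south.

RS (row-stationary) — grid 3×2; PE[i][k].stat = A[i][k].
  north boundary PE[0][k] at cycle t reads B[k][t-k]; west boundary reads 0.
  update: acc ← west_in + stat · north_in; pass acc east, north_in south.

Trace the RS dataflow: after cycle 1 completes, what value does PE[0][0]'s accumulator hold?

PE[0][0].acc = 12

RS on a 3×2 grid — tracing PE[0][0] and its feeders:
  c0 r0c0: 12 / 12 / 3
  c1 r0c0: 12 / 12 / 3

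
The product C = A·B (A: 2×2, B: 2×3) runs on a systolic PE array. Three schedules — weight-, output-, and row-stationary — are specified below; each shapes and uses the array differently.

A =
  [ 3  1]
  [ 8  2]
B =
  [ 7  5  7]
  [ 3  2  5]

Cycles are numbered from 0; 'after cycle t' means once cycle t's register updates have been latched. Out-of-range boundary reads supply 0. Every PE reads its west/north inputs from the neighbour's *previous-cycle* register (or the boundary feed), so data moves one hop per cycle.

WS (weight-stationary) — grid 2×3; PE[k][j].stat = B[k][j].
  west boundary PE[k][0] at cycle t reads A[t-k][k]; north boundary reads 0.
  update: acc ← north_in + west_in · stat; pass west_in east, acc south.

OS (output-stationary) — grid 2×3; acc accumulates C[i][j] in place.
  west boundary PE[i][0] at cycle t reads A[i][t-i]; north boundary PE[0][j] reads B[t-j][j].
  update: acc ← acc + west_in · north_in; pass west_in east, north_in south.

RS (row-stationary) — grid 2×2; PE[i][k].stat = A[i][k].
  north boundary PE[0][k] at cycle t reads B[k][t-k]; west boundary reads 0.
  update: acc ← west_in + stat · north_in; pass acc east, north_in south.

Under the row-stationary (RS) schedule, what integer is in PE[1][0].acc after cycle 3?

Tracing RS — 2×2 array, target PE[1][0]:
  after 0 — PE[0][0] acc=21, pass-E 21, pass-S 7
  after 0 — PE[1][0] acc=0, pass-E 0, pass-S 0
  after 1 — PE[0][0] acc=15, pass-E 15, pass-S 5
  after 1 — PE[1][0] acc=56, pass-E 56, pass-S 7
  after 2 — PE[0][0] acc=21, pass-E 21, pass-S 7
  after 2 — PE[1][0] acc=40, pass-E 40, pass-S 5
  after 3 — PE[0][0] acc=0, pass-E 0, pass-S 0
  after 3 — PE[1][0] acc=56, pass-E 56, pass-S 7

PE[1][0].acc = 56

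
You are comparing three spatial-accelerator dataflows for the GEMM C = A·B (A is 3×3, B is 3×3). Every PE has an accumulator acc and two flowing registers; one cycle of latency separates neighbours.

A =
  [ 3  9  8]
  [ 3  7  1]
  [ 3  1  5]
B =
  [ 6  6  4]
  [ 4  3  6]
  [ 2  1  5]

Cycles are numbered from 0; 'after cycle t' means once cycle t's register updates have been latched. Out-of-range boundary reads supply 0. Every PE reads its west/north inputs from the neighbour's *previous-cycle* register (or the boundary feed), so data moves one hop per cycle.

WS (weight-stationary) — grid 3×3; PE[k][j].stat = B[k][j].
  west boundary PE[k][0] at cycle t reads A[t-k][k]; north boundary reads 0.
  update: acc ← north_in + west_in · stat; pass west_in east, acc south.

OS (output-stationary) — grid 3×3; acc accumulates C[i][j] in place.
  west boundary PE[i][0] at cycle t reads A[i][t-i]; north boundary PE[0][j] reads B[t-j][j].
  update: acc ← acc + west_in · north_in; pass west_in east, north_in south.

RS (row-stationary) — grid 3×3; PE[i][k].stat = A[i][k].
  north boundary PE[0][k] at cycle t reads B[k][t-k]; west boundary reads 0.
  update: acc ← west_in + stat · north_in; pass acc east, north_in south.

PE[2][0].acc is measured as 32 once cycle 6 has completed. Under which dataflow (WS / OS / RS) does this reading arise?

dataflow = OS

WS (3×3 grid), PE[2][0]:
  step 0 · PE2,0: acc=0; fwd→0 fwd↓0
  step 1 · PE2,0: acc=0; fwd→0 fwd↓0
  step 2 · PE2,0: acc=70; fwd→8 fwd↓70
  step 3 · PE2,0: acc=48; fwd→1 fwd↓48
  step 4 · PE2,0: acc=32; fwd→5 fwd↓32
  step 5 · PE2,0: acc=0; fwd→0 fwd↓0
  step 6 · PE2,0: acc=0; fwd→0 fwd↓0
OS (3×3 grid), PE[2][0]:
  step 0 · PE2,0: acc=0; fwd→0 fwd↓0
  step 1 · PE2,0: acc=0; fwd→0 fwd↓0
  step 2 · PE2,0: acc=18; fwd→3 fwd↓6
  step 3 · PE2,0: acc=22; fwd→1 fwd↓4
  step 4 · PE2,0: acc=32; fwd→5 fwd↓2
  step 5 · PE2,0: acc=32; fwd→0 fwd↓0
  step 6 · PE2,0: acc=32; fwd→0 fwd↓0
RS (3×3 grid), PE[2][0]:
  step 0 · PE2,0: acc=0; fwd→0 fwd↓0
  step 1 · PE2,0: acc=0; fwd→0 fwd↓0
  step 2 · PE2,0: acc=18; fwd→18 fwd↓6
  step 3 · PE2,0: acc=18; fwd→18 fwd↓6
  step 4 · PE2,0: acc=12; fwd→12 fwd↓4
  step 5 · PE2,0: acc=0; fwd→0 fwd↓0
  step 6 · PE2,0: acc=0; fwd→0 fwd↓0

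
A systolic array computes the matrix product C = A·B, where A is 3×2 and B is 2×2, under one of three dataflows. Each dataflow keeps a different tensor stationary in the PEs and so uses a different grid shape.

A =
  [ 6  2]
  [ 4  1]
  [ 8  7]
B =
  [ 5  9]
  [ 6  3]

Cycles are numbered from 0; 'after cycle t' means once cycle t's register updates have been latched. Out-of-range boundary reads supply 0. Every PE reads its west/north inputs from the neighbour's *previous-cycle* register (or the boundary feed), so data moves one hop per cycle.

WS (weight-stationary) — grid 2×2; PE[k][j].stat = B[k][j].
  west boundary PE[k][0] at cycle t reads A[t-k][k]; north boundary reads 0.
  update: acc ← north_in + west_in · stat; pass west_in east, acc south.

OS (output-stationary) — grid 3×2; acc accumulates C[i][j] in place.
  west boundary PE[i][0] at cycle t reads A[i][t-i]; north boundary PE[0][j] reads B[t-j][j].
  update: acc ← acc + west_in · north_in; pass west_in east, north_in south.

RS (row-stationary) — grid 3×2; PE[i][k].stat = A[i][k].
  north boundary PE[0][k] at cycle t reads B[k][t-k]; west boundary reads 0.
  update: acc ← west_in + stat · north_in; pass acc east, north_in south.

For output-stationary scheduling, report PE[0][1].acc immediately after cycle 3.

Tracing OS — 3×2 array, target PE[0][1]:
  t=0 PE[0][0]: acc=30 h=6 v=5
  t=0 PE[0][1]: acc=0 h=0 v=0
  t=1 PE[0][0]: acc=42 h=2 v=6
  t=1 PE[0][1]: acc=54 h=6 v=9
  t=2 PE[0][0]: acc=42 h=0 v=0
  t=2 PE[0][1]: acc=60 h=2 v=3
  t=3 PE[0][0]: acc=42 h=0 v=0
  t=3 PE[0][1]: acc=60 h=0 v=0

PE[0][1].acc = 60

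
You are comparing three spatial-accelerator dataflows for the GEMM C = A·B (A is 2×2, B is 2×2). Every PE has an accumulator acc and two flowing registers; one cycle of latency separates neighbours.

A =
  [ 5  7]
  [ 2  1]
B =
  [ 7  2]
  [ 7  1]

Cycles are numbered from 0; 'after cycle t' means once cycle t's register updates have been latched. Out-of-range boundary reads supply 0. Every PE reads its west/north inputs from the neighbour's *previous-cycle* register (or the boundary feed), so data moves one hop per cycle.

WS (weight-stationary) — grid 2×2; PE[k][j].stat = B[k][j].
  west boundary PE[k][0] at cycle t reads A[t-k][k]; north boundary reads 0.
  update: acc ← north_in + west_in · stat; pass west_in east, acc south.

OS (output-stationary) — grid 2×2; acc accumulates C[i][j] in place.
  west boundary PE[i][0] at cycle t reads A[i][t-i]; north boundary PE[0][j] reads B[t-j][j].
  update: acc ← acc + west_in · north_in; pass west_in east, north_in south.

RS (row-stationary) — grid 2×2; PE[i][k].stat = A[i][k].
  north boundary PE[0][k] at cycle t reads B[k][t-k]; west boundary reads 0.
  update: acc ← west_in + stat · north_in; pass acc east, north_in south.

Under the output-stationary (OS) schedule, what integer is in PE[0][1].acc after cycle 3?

PE[0][1].acc = 17

OS (2×2). Following PE[0][1] plus its west/north inputs:
  0: (0,0).acc=35  regs=<5,7>
  0: (0,1).acc=0  regs=<0,0>
  1: (0,0).acc=84  regs=<7,7>
  1: (0,1).acc=10  regs=<5,2>
  2: (0,0).acc=84  regs=<0,0>
  2: (0,1).acc=17  regs=<7,1>
  3: (0,0).acc=84  regs=<0,0>
  3: (0,1).acc=17  regs=<0,0>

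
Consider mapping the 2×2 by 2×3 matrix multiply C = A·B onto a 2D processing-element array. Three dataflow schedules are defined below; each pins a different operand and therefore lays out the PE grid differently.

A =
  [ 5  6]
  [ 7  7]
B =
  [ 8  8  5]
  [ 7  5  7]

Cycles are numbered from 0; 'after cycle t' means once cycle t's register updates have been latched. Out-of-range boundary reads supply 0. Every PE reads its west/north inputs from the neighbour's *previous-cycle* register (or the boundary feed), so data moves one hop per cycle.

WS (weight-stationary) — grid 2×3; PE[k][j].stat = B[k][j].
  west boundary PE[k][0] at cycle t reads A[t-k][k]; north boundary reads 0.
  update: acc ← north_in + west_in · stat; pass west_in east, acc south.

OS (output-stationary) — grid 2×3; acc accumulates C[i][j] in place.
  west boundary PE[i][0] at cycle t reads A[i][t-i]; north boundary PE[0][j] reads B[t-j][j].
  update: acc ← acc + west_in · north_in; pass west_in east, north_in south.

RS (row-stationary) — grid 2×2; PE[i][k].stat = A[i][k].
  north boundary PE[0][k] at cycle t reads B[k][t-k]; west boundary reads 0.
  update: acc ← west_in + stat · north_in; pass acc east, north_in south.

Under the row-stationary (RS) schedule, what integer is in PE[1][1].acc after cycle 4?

RS 2×2: PE[1][1] cycle-by-cycle (with neighbour feeds):
  cycle 0: PE[0][1] → acc 0, east 0, south 0
  cycle 0: PE[1][0] → acc 0, east 0, south 0
  cycle 0: PE[1][1] → acc 0, east 0, south 0
  cycle 1: PE[0][1] → acc 82, east 82, south 7
  cycle 1: PE[1][0] → acc 56, east 56, south 8
  cycle 1: PE[1][1] → acc 0, east 0, south 0
  cycle 2: PE[0][1] → acc 70, east 70, south 5
  cycle 2: PE[1][0] → acc 56, east 56, south 8
  cycle 2: PE[1][1] → acc 105, east 105, south 7
  cycle 3: PE[0][1] → acc 67, east 67, south 7
  cycle 3: PE[1][0] → acc 35, east 35, south 5
  cycle 3: PE[1][1] → acc 91, east 91, south 5
  cycle 4: PE[0][1] → acc 0, east 0, south 0
  cycle 4: PE[1][0] → acc 0, east 0, south 0
  cycle 4: PE[1][1] → acc 84, east 84, south 7

PE[1][1].acc = 84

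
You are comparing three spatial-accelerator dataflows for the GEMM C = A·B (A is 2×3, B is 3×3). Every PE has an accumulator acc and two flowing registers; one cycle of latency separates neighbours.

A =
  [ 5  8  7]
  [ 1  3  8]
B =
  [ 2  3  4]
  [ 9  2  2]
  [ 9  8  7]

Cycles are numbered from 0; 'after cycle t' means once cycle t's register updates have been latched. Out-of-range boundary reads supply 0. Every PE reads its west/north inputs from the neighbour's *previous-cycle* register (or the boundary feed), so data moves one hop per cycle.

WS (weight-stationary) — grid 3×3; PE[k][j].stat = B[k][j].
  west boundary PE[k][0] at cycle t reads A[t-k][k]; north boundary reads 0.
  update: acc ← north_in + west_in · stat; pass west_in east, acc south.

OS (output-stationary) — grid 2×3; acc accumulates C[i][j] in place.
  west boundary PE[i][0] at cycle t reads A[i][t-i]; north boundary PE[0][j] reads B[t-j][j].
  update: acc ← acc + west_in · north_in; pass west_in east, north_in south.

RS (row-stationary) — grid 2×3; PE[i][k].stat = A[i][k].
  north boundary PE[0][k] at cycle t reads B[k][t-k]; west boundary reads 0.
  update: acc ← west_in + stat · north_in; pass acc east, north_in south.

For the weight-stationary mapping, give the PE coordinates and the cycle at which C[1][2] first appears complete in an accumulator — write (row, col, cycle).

WS: C[1][2] accumulates in PE[2][2]:
  c0 r2c2: 0 / 0 / 0
  c1 r2c2: 0 / 0 / 0
  c2 r2c2: 0 / 0 / 0
  c3 r2c2: 0 / 0 / 0
  c4 r2c2: 85 / 7 / 85
  c5 r2c2: 66 / 8 / 66

(row, col, cycle) = (2, 2, 5)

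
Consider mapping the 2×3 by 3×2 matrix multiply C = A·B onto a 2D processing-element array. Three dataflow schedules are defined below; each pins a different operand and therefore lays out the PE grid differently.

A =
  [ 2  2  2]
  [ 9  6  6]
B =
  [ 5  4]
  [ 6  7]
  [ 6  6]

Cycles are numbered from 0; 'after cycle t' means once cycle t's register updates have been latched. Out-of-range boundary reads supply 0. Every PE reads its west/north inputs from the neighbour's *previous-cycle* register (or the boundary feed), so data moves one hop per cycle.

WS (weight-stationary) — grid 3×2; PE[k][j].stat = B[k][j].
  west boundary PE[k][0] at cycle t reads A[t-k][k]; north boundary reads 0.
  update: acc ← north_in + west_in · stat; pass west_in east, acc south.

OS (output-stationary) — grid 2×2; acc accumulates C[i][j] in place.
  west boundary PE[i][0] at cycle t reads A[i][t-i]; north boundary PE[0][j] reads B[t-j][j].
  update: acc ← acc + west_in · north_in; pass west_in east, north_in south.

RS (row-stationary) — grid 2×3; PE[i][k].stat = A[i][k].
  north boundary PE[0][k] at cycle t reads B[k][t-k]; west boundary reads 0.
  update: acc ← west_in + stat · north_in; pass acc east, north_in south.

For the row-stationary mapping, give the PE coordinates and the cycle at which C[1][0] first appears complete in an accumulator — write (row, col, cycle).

RS: C[1][0] accumulates in PE[1][2]:
  0: (1,2).acc=0  regs=<0,0>
  1: (1,2).acc=0  regs=<0,0>
  2: (1,2).acc=0  regs=<0,0>
  3: (1,2).acc=117  regs=<117,6>

(row, col, cycle) = (1, 2, 3)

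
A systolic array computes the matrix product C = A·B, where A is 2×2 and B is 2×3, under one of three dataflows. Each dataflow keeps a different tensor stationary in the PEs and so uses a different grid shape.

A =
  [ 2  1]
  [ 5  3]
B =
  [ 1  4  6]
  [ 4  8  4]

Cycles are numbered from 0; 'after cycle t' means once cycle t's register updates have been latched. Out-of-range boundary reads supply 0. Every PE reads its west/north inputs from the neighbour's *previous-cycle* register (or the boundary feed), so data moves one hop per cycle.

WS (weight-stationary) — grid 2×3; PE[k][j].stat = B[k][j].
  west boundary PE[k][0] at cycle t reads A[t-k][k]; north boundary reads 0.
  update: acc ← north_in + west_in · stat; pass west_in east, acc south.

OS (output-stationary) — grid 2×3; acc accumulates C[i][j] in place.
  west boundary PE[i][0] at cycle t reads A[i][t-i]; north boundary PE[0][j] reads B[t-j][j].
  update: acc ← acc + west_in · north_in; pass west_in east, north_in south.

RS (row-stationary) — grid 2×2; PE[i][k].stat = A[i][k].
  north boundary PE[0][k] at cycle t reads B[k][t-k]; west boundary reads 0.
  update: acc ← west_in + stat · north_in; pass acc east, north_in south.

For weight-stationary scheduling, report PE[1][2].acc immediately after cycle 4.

WS (2×3). Following PE[1][2] plus its west/north inputs:
  c0 r0c2: 0 / 0 / 0
  c0 r1c1: 0 / 0 / 0
  c0 r1c2: 0 / 0 / 0
  c1 r0c2: 0 / 0 / 0
  c1 r1c1: 0 / 0 / 0
  c1 r1c2: 0 / 0 / 0
  c2 r0c2: 12 / 2 / 12
  c2 r1c1: 16 / 1 / 16
  c2 r1c2: 0 / 0 / 0
  c3 r0c2: 30 / 5 / 30
  c3 r1c1: 44 / 3 / 44
  c3 r1c2: 16 / 1 / 16
  c4 r0c2: 0 / 0 / 0
  c4 r1c1: 0 / 0 / 0
  c4 r1c2: 42 / 3 / 42

PE[1][2].acc = 42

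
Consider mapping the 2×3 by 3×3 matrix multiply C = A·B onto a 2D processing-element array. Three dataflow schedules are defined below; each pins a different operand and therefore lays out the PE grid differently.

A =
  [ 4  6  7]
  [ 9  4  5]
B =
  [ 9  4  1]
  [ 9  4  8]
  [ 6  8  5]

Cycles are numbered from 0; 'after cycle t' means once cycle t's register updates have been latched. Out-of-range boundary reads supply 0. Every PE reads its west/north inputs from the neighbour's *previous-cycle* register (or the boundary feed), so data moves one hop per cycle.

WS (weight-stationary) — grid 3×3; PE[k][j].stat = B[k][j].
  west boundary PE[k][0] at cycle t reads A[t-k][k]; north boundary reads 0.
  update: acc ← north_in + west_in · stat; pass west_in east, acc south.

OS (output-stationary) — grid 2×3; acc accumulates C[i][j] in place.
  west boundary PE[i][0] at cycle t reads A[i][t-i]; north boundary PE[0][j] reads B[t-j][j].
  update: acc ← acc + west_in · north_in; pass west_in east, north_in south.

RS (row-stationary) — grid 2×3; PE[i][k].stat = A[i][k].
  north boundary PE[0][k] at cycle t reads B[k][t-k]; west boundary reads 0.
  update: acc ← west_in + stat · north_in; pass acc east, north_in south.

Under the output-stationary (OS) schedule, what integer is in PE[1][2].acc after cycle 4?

PE[1][2].acc = 41

OS 2×3: PE[1][2] cycle-by-cycle (with neighbour feeds):
  0: (0,2).acc=0  regs=<0,0>
  0: (1,1).acc=0  regs=<0,0>
  0: (1,2).acc=0  regs=<0,0>
  1: (0,2).acc=0  regs=<0,0>
  1: (1,1).acc=0  regs=<0,0>
  1: (1,2).acc=0  regs=<0,0>
  2: (0,2).acc=4  regs=<4,1>
  2: (1,1).acc=36  regs=<9,4>
  2: (1,2).acc=0  regs=<0,0>
  3: (0,2).acc=52  regs=<6,8>
  3: (1,1).acc=52  regs=<4,4>
  3: (1,2).acc=9  regs=<9,1>
  4: (0,2).acc=87  regs=<7,5>
  4: (1,1).acc=92  regs=<5,8>
  4: (1,2).acc=41  regs=<4,8>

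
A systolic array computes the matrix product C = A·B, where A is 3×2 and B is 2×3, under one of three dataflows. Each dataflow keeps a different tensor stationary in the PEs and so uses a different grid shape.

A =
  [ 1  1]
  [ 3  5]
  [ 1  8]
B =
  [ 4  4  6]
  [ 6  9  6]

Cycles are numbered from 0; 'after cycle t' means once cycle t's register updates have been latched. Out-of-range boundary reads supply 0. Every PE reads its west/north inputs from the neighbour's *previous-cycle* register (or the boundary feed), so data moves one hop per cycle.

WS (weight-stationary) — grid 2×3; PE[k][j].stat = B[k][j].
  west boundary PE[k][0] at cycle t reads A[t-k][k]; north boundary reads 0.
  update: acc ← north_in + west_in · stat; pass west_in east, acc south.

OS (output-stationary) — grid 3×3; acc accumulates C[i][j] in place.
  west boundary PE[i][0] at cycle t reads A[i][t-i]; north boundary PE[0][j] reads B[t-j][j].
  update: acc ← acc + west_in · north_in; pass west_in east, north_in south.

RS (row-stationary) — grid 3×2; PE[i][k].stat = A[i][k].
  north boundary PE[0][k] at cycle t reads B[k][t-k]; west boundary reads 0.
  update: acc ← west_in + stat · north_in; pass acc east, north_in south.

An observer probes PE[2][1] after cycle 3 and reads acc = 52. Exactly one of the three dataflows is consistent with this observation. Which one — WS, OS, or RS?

dataflow = RS

— WS: 2×3 array has no PE[2][1].
OS (3×3 grid), PE[2][1]:
  @0  [2,1]  acc 0  |  →0  ↓0
  @1  [2,1]  acc 0  |  →0  ↓0
  @2  [2,1]  acc 0  |  →0  ↓0
  @3  [2,1]  acc 4  |  →1  ↓4
RS (3×2 grid), PE[2][1]:
  @0  [2,1]  acc 0  |  →0  ↓0
  @1  [2,1]  acc 0  |  →0  ↓0
  @2  [2,1]  acc 0  |  →0  ↓0
  @3  [2,1]  acc 52  |  →52  ↓6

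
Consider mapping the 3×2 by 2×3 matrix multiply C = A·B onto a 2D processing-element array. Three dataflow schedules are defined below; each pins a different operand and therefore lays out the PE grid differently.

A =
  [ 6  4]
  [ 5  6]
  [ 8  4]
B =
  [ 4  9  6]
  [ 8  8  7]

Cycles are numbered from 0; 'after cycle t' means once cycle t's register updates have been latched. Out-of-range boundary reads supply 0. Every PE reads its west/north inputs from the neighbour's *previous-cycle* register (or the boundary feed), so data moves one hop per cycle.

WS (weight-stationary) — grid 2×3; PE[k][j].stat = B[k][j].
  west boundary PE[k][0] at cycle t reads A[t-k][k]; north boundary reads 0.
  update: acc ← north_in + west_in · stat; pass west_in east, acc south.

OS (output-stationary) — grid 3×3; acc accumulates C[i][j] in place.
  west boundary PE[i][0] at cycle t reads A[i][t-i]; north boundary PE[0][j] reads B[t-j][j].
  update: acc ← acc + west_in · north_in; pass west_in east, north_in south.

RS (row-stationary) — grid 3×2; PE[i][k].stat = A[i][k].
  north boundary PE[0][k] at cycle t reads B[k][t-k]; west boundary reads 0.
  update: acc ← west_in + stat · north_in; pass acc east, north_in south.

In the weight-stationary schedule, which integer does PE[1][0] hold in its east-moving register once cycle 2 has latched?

WS 2×3: PE[1][0] cycle-by-cycle (with neighbour feeds):
  step 0 · PE0,0: acc=24; fwd→6 fwd↓24
  step 0 · PE1,0: acc=0; fwd→0 fwd↓0
  step 1 · PE0,0: acc=20; fwd→5 fwd↓20
  step 1 · PE1,0: acc=56; fwd→4 fwd↓56
  step 2 · PE0,0: acc=32; fwd→8 fwd↓32
  step 2 · PE1,0: acc=68; fwd→6 fwd↓68

register = 6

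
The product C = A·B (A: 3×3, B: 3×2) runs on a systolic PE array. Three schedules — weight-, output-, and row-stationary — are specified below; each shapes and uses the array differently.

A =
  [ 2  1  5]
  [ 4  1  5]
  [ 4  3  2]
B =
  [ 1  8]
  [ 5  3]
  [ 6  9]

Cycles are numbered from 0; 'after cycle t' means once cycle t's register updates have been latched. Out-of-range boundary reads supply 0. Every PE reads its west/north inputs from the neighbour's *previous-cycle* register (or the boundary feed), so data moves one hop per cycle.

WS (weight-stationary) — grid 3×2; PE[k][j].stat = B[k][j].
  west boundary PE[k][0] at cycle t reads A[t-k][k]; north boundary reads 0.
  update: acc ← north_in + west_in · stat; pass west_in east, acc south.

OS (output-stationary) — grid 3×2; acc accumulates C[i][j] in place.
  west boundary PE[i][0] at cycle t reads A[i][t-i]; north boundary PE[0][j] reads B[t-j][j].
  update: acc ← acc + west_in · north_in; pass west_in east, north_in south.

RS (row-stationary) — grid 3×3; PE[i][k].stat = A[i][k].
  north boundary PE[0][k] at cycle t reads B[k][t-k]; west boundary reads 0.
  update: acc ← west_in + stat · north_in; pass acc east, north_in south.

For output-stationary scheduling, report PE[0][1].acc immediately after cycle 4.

PE[0][1].acc = 64

OS on a 3×2 grid — tracing PE[0][1] and its feeders:
  cycle 0: PE[0][0] → acc 2, east 2, south 1
  cycle 0: PE[0][1] → acc 0, east 0, south 0
  cycle 1: PE[0][0] → acc 7, east 1, south 5
  cycle 1: PE[0][1] → acc 16, east 2, south 8
  cycle 2: PE[0][0] → acc 37, east 5, south 6
  cycle 2: PE[0][1] → acc 19, east 1, south 3
  cycle 3: PE[0][0] → acc 37, east 0, south 0
  cycle 3: PE[0][1] → acc 64, east 5, south 9
  cycle 4: PE[0][0] → acc 37, east 0, south 0
  cycle 4: PE[0][1] → acc 64, east 0, south 0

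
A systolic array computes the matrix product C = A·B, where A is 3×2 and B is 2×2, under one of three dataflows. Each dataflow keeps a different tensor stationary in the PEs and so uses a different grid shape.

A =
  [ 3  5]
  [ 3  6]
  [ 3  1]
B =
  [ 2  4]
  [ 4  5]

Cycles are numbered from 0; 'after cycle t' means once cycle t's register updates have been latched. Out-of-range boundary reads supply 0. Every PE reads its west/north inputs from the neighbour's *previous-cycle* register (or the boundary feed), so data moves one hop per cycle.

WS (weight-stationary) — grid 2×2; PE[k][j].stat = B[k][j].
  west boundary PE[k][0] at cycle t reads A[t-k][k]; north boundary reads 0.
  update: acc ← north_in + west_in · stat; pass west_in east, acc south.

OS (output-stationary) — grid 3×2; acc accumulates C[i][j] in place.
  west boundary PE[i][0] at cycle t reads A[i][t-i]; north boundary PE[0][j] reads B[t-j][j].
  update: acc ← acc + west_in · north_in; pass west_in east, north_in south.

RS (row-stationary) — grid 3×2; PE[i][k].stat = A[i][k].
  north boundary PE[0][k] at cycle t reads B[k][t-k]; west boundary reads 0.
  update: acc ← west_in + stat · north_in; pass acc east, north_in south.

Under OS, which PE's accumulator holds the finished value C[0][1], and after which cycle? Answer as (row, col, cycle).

Under OS, C[0][1] lands at PE[0][1]:
  step 0 · PE0,1: acc=0; fwd→0 fwd↓0
  step 1 · PE0,1: acc=12; fwd→3 fwd↓4
  step 2 · PE0,1: acc=37; fwd→5 fwd↓5

(row, col, cycle) = (0, 1, 2)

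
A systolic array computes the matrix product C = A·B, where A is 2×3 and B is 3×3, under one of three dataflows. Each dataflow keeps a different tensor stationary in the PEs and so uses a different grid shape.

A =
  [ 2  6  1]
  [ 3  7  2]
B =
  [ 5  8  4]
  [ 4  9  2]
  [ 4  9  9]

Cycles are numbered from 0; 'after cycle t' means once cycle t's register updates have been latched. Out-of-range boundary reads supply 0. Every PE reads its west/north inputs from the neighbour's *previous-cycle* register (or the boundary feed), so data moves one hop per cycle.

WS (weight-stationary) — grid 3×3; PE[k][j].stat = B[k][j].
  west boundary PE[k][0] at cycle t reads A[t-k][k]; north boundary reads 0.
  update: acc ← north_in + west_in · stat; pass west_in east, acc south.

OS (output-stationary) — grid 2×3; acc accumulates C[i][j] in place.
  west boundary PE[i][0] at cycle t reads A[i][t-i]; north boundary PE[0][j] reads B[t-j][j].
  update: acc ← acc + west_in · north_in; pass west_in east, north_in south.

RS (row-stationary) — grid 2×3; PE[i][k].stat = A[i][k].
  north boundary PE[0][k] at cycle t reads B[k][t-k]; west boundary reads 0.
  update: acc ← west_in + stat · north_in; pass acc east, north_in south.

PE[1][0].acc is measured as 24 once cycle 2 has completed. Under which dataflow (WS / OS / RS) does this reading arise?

— WS: 3×3; PE[1][0] trace:
  c0 r1c0: 0 / 0 / 0
  c1 r1c0: 34 / 6 / 34
  c2 r1c0: 43 / 7 / 43
— OS: 2×3; PE[1][0] trace:
  c0 r1c0: 0 / 0 / 0
  c1 r1c0: 15 / 3 / 5
  c2 r1c0: 43 / 7 / 4
— RS: 2×3; PE[1][0] trace:
  c0 r1c0: 0 / 0 / 0
  c1 r1c0: 15 / 15 / 5
  c2 r1c0: 24 / 24 / 8

dataflow = RS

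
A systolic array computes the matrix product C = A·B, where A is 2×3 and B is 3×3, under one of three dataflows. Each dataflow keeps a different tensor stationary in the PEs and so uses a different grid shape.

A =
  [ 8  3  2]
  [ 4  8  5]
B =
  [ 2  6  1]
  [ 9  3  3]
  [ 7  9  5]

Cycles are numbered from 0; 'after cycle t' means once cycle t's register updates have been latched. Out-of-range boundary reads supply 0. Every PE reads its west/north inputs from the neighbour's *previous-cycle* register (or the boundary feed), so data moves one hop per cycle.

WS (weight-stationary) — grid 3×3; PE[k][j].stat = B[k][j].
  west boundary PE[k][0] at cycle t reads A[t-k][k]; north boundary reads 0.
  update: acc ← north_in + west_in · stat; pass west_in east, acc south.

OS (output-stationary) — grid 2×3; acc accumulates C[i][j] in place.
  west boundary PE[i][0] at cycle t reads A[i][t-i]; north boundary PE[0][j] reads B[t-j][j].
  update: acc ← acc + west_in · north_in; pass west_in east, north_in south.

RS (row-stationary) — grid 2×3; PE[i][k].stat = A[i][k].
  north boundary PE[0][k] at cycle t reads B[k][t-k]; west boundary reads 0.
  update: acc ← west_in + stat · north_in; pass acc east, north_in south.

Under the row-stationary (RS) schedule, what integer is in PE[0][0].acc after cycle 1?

PE[0][0].acc = 48

RS (2×3). Following PE[0][0] plus its west/north inputs:
  [0] (0,0) acc=16 (h:16 v:2)
  [1] (0,0) acc=48 (h:48 v:6)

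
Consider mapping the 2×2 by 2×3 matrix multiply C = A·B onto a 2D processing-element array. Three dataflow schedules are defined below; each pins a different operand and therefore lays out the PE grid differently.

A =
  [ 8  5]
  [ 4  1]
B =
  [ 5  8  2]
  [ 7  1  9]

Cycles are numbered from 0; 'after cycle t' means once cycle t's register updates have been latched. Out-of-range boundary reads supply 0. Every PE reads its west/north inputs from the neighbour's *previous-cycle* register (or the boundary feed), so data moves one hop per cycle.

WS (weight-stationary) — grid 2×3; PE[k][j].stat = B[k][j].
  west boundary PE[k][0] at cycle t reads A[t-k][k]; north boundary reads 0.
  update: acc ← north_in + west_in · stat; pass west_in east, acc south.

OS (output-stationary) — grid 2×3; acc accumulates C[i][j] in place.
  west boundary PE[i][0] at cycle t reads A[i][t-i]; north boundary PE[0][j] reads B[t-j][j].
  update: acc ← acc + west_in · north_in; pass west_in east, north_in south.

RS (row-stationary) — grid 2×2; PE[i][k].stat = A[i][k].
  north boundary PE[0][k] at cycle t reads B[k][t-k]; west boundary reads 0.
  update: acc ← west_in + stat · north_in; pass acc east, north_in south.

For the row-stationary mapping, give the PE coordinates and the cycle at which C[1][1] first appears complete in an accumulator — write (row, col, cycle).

Under RS, C[1][1] lands at PE[1][1]:
  [0] (1,1) acc=0 (h:0 v:0)
  [1] (1,1) acc=0 (h:0 v:0)
  [2] (1,1) acc=27 (h:27 v:7)
  [3] (1,1) acc=33 (h:33 v:1)

(row, col, cycle) = (1, 1, 3)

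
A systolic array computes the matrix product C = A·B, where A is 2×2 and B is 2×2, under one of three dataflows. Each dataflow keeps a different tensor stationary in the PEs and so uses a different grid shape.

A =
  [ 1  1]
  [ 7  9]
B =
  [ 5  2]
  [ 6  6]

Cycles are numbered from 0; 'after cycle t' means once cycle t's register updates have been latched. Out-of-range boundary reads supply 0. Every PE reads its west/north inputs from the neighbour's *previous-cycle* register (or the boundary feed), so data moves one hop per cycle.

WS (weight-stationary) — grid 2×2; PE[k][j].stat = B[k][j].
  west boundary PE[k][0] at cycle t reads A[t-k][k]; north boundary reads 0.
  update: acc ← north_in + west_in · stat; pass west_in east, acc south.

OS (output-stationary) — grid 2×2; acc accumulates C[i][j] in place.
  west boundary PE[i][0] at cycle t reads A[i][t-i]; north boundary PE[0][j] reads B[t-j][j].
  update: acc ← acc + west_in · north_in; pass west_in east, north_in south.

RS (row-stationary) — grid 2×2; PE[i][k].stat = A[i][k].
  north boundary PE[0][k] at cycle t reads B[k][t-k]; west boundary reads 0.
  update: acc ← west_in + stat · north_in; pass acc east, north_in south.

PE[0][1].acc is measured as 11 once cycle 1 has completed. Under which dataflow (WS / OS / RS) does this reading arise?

dataflow = RS

WS [2×2] PE[0][1] across cycles:
  after 0 — PE[0][1] acc=0, pass-E 0, pass-S 0
  after 1 — PE[0][1] acc=2, pass-E 1, pass-S 2
OS [2×2] PE[0][1] across cycles:
  after 0 — PE[0][1] acc=0, pass-E 0, pass-S 0
  after 1 — PE[0][1] acc=2, pass-E 1, pass-S 2
RS [2×2] PE[0][1] across cycles:
  after 0 — PE[0][1] acc=0, pass-E 0, pass-S 0
  after 1 — PE[0][1] acc=11, pass-E 11, pass-S 6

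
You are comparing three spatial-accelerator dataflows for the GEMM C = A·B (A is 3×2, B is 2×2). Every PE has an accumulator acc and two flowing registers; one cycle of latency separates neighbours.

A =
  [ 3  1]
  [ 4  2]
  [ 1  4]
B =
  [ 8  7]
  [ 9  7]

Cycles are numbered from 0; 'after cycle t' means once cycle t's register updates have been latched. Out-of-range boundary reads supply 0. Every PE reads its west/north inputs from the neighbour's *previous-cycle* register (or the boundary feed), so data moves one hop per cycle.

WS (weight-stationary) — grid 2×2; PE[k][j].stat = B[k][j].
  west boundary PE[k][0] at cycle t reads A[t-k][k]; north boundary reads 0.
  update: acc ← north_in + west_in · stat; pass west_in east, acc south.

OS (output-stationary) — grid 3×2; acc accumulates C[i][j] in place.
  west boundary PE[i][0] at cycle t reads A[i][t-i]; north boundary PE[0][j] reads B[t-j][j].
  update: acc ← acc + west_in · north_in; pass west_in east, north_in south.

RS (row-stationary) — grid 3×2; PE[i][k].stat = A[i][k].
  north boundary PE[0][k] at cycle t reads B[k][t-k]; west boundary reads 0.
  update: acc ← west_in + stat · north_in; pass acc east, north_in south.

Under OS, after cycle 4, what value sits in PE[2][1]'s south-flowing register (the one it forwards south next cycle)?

register = 7

OS on a 3×2 grid — tracing PE[2][1] and its feeders:
  0: (1,1).acc=0  regs=<0,0>
  0: (2,0).acc=0  regs=<0,0>
  0: (2,1).acc=0  regs=<0,0>
  1: (1,1).acc=0  regs=<0,0>
  1: (2,0).acc=0  regs=<0,0>
  1: (2,1).acc=0  regs=<0,0>
  2: (1,1).acc=28  regs=<4,7>
  2: (2,0).acc=8  regs=<1,8>
  2: (2,1).acc=0  regs=<0,0>
  3: (1,1).acc=42  regs=<2,7>
  3: (2,0).acc=44  regs=<4,9>
  3: (2,1).acc=7  regs=<1,7>
  4: (1,1).acc=42  regs=<0,0>
  4: (2,0).acc=44  regs=<0,0>
  4: (2,1).acc=35  regs=<4,7>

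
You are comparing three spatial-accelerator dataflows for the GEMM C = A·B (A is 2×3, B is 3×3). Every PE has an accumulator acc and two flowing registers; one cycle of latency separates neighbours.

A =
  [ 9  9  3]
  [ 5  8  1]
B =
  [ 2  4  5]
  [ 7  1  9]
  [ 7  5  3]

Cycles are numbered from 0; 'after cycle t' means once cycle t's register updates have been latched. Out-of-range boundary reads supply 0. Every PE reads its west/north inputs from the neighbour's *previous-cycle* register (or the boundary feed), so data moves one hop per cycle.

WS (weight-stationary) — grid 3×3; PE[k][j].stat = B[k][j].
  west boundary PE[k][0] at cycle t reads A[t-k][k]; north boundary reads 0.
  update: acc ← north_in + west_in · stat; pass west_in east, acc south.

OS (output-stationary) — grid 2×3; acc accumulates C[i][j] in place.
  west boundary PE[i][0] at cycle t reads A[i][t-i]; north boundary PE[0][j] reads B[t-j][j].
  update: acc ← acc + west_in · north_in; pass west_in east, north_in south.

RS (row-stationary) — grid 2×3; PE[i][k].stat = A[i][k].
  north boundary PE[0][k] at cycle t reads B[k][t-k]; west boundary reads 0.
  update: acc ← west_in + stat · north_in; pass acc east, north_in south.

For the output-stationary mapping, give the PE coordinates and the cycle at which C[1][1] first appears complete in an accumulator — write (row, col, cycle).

OS — PE[1][1] is where C[1][1] collects:
  [0] (1,1) acc=0 (h:0 v:0)
  [1] (1,1) acc=0 (h:0 v:0)
  [2] (1,1) acc=20 (h:5 v:4)
  [3] (1,1) acc=28 (h:8 v:1)
  [4] (1,1) acc=33 (h:1 v:5)

(row, col, cycle) = (1, 1, 4)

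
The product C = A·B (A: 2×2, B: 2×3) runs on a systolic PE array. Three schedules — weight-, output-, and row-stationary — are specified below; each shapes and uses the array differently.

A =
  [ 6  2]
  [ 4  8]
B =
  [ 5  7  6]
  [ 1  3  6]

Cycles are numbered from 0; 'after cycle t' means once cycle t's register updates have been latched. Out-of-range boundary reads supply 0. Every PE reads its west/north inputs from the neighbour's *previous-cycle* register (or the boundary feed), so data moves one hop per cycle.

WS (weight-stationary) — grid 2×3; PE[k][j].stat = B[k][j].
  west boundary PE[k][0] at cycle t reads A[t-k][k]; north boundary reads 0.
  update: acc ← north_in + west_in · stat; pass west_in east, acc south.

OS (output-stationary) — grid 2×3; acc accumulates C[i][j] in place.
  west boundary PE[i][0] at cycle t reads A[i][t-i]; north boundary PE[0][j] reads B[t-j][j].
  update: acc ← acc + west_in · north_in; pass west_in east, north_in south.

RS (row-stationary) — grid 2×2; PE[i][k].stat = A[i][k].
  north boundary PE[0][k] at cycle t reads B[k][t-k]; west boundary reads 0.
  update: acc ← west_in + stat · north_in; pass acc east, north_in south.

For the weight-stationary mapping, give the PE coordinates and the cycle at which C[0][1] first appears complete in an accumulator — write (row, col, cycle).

WS — PE[1][1] is where C[0][1] collects:
  0: (1,1).acc=0  regs=<0,0>
  1: (1,1).acc=0  regs=<0,0>
  2: (1,1).acc=48  regs=<2,48>

(row, col, cycle) = (1, 1, 2)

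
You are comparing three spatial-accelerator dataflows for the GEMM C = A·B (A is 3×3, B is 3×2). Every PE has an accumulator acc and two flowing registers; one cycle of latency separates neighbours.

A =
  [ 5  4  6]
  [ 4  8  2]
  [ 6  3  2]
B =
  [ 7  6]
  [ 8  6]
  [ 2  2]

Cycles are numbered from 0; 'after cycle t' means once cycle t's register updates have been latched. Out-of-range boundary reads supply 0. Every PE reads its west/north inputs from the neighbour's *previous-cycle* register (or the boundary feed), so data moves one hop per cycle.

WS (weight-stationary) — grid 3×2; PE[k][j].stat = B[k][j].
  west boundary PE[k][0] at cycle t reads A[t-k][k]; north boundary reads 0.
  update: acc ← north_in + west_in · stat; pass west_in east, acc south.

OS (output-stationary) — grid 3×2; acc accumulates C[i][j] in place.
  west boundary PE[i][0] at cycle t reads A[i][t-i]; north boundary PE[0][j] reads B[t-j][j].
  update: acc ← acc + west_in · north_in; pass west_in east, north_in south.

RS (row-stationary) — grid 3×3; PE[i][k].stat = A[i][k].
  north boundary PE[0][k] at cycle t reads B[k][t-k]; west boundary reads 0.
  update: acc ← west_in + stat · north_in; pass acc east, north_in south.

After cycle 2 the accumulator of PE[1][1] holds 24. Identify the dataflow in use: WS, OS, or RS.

— WS: 3×2; PE[1][1] trace:
  after 0 — PE[1][1] acc=0, pass-E 0, pass-S 0
  after 1 — PE[1][1] acc=0, pass-E 0, pass-S 0
  after 2 — PE[1][1] acc=54, pass-E 4, pass-S 54
— OS: 3×2; PE[1][1] trace:
  after 0 — PE[1][1] acc=0, pass-E 0, pass-S 0
  after 1 — PE[1][1] acc=0, pass-E 0, pass-S 0
  after 2 — PE[1][1] acc=24, pass-E 4, pass-S 6
— RS: 3×3; PE[1][1] trace:
  after 0 — PE[1][1] acc=0, pass-E 0, pass-S 0
  after 1 — PE[1][1] acc=0, pass-E 0, pass-S 0
  after 2 — PE[1][1] acc=92, pass-E 92, pass-S 8

dataflow = OS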